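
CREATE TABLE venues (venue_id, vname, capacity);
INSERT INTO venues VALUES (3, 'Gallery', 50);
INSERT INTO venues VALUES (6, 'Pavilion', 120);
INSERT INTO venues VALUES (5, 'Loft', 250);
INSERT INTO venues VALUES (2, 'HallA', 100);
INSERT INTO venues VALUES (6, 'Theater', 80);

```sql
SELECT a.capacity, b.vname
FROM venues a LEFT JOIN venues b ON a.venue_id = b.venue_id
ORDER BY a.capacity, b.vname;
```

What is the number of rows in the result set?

7

LEFT JOIN keeps every row from `venues a`; unmatched rows get NULL for `venues b`'s columns.
Matching on a.venue_id = b.venue_id.
Matched pairs: 7; unmatched a rows kept: 0.
Total: 7 rows.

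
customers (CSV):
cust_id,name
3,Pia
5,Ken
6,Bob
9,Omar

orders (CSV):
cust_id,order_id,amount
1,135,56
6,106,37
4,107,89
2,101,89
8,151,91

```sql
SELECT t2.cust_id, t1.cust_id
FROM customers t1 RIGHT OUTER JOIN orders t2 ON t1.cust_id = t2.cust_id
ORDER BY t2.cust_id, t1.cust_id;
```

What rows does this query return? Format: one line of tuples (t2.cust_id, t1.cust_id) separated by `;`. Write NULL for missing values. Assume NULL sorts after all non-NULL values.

(1, NULL); (2, NULL); (4, NULL); (6, 6); (8, NULL)

RIGHT JOIN keeps every row from `orders`; unmatched rows get NULL for `customers`'s columns.
Matching on t1.cust_id = t2.cust_id.
Matched pairs: 1; unmatched t2 rows kept: 4.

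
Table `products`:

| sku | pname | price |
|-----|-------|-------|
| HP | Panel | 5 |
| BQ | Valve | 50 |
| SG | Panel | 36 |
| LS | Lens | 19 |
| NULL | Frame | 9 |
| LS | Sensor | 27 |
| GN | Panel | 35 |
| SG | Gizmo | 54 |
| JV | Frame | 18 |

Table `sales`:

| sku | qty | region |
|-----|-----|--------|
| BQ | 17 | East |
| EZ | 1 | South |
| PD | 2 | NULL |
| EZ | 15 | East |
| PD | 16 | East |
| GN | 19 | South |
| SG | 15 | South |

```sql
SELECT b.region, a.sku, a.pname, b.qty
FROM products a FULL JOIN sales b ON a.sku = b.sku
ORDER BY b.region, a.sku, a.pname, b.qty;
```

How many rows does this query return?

13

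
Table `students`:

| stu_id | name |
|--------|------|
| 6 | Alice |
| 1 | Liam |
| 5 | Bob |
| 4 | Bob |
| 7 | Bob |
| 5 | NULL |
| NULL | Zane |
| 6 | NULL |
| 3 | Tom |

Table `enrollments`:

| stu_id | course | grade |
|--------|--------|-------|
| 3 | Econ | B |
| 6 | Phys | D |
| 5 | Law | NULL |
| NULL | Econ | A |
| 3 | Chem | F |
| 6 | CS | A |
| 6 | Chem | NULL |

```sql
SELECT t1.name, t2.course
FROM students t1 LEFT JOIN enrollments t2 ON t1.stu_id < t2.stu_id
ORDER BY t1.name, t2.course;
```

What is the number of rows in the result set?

24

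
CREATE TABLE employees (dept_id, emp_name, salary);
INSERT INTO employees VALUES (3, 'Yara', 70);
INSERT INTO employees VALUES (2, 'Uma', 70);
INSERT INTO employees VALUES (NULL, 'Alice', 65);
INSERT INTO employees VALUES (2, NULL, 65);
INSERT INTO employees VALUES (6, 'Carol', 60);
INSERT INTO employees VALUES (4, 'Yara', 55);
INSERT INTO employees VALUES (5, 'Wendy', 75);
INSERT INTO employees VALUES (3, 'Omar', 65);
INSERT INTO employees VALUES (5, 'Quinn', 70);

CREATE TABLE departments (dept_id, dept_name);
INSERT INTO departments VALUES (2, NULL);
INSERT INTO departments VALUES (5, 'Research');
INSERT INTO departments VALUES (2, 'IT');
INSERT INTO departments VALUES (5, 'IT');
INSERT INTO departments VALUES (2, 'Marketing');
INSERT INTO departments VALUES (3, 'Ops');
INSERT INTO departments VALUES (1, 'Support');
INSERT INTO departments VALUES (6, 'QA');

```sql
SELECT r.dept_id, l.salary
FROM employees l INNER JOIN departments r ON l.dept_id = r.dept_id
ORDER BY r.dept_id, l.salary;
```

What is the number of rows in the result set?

INNER JOIN keeps only pairs where the ON condition holds.
Matching on l.dept_id = r.dept_id. A NULL in a compared column never satisfies the condition.
- dept_id=3: 1 matching r row(s), so 1 row(s) emitted.
- dept_id=2: 3 matching r row(s), so 3 row(s) emitted.
- dept_id=NULL: no matching r row, dropped.
- dept_id=2: 3 matching r row(s), so 3 row(s) emitted.
- dept_id=6: 1 matching r row(s), so 1 row(s) emitted.
- dept_id=4: no matching r row, dropped.
- dept_id=5: 2 matching r row(s), so 2 row(s) emitted.
- dept_id=3: 1 matching r row(s), so 1 row(s) emitted.
- dept_id=5: 2 matching r row(s), so 2 row(s) emitted.
Total: 13 rows.

13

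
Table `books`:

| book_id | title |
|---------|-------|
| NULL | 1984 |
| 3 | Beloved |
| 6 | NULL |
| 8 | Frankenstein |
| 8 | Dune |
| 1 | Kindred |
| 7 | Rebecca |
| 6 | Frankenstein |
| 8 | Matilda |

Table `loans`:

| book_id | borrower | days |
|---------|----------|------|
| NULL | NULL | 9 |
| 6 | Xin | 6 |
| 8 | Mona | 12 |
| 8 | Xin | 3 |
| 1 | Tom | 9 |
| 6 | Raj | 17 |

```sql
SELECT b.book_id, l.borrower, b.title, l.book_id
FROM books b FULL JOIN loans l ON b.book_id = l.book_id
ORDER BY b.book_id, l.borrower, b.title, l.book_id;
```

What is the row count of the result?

FULL OUTER JOIN keeps every row from both sides; unmatched rows get NULL for the other side's columns.
Matching on b.book_id = l.book_id. A NULL in a compared column never satisfies the condition.
- book_id=NULL: no l row matches, row kept with l columns NULL.
- book_id=3: no l row matches, row kept with l columns NULL.
- book_id=6: 2 matching l row(s), so 2 row(s) emitted.
- book_id=8: 2 matching l row(s), so 2 row(s) emitted.
- book_id=8: 2 matching l row(s), so 2 row(s) emitted.
- book_id=1: 1 matching l row(s), so 1 row(s) emitted.
- book_id=7: no l row matches, row kept with l columns NULL.
- book_id=6: 2 matching l row(s), so 2 row(s) emitted.
- book_id=8: 2 matching l row(s), so 2 row(s) emitted.
- 1 row(s) from l found no b partner → padded with NULL.
Total: 11 matched + 4 padded = 15 rows.

15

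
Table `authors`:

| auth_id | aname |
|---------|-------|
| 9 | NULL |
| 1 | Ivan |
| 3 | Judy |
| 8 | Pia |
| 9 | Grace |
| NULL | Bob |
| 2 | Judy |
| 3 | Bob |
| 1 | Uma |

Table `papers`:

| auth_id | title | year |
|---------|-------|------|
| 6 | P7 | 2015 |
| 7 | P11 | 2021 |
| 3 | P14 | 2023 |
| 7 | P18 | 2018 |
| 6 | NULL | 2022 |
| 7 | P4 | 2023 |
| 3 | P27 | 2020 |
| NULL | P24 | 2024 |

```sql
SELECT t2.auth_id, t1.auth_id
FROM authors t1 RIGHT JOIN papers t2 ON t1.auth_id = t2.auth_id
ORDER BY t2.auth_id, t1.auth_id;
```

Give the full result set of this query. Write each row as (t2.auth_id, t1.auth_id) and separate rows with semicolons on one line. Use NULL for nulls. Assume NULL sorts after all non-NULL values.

RIGHT JOIN keeps every row from `papers`; unmatched rows get NULL for `authors`'s columns.
Matching on t1.auth_id = t2.auth_id. A NULL in a compared column never satisfies the condition.
- t1[0] auth_id=9 → no match.
- t1[1] auth_id=1 → no match.
- t1[2] auth_id=3 → 2 match(es) in t2 → 2 row(s).
- t1[3] auth_id=8 → no match.
- t1[4] auth_id=9 → no match.
- t1[5] auth_id=NULL → no match.
- t1[6] auth_id=2 → no match.
- t1[7] auth_id=3 → 2 match(es) in t2 → 2 row(s).
- t1[8] auth_id=1 → no match.
- 6 row(s) from t2 found no t1 partner → padded with NULL.
After projecting and ordering:
t2.auth_id | t1.auth_id
3 | 3
3 | 3
3 | 3
3 | 3
6 | NULL
6 | NULL
7 | NULL
7 | NULL
7 | NULL
NULL | NULL

(3, 3); (3, 3); (3, 3); (3, 3); (6, NULL); (6, NULL); (7, NULL); (7, NULL); (7, NULL); (NULL, NULL)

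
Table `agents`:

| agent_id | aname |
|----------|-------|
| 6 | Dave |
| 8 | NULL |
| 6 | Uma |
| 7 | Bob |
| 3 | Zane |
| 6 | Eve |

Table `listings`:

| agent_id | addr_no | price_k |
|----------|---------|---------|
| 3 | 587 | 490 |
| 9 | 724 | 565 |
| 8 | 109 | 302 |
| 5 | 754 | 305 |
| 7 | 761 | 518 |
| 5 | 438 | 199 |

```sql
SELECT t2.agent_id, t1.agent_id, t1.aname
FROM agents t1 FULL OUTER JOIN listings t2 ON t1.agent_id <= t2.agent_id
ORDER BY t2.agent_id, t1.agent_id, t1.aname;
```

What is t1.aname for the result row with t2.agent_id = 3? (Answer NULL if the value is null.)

Zane

FULL OUTER JOIN keeps every row from both sides; unmatched rows get NULL for the other side's columns.
Matching on t1.agent_id <= t2.agent_id.
Matched pairs: 20; unmatched t1 rows kept: 0; unmatched t2 rows kept: 0.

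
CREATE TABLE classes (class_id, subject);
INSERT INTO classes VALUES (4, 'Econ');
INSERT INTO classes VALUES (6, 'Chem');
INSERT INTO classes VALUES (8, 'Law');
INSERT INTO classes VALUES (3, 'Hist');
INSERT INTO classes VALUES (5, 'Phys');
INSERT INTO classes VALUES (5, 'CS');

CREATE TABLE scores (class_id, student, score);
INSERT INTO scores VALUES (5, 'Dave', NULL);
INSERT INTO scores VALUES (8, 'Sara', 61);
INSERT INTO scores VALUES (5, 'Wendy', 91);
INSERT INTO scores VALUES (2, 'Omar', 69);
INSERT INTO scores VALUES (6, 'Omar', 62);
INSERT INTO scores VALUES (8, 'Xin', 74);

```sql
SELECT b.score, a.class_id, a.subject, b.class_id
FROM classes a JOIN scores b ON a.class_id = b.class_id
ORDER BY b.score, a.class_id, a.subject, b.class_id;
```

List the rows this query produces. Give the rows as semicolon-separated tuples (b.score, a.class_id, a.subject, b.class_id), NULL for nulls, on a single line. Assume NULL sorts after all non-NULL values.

(61, 8, Law, 8); (62, 6, Chem, 6); (74, 8, Law, 8); (91, 5, CS, 5); (91, 5, Phys, 5); (NULL, 5, CS, 5); (NULL, 5, Phys, 5)

INNER JOIN keeps only pairs where the ON condition holds.
Matching on a.class_id = b.class_id.
- a[0] class_id=4 → no match; dropped.
- a[1] class_id=6 → 1 match(es) in b → 1 row(s).
- a[2] class_id=8 → 2 match(es) in b → 2 row(s).
- a[3] class_id=3 → no match; dropped.
- a[4] class_id=5 → 2 match(es) in b → 2 row(s).
- a[5] class_id=5 → 2 match(es) in b → 2 row(s).
After projecting and ordering:
b.score | a.class_id | a.subject | b.class_id
61 | 8 | Law | 8
62 | 6 | Chem | 6
74 | 8 | Law | 8
91 | 5 | CS | 5
91 | 5 | Phys | 5
NULL | 5 | CS | 5
NULL | 5 | Phys | 5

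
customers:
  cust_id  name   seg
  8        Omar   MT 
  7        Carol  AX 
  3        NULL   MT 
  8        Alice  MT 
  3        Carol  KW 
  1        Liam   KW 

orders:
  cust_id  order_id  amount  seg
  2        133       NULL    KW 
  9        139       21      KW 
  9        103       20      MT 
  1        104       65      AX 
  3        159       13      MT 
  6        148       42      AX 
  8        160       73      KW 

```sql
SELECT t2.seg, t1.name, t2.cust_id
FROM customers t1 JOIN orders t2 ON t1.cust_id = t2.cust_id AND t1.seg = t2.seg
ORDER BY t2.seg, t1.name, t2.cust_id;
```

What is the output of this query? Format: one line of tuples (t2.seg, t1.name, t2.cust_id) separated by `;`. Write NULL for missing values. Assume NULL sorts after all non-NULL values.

INNER JOIN keeps only pairs where the ON condition holds.
Matching on t1.cust_id = t2.cust_id AND t1.seg = t2.seg.
- t1 (cust_id=8, seg=MT) has no partner → excluded.
- t1 (cust_id=7, seg=AX) has no partner → excluded.
- t1 (cust_id=3, seg=MT) pairs with 1 row(s) of t2.
- t1 (cust_id=8, seg=MT) has no partner → excluded.
- t1 (cust_id=3, seg=KW) has no partner → excluded.
- t1 (cust_id=1, seg=KW) has no partner → excluded.
After projecting and ordering:
t2.seg | t1.name | t2.cust_id
MT | NULL | 3

(MT, NULL, 3)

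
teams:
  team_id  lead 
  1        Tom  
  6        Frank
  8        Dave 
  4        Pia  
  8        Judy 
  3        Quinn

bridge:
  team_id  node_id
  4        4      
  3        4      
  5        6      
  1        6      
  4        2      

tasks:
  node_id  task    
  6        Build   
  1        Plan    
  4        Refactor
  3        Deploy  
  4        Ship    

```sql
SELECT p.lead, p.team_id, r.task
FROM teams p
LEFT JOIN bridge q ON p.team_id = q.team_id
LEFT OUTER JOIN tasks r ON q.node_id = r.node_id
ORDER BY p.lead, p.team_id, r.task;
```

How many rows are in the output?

9

Step 1 — p LEFT JOIN q on team_id → 7 row(s).
Then LEFT JOIN `tasks r` on node_id: each of those 7 rows is kept; rows whose q.node_id has no match in r get NULL for r's columns.
Result: 9 row(s).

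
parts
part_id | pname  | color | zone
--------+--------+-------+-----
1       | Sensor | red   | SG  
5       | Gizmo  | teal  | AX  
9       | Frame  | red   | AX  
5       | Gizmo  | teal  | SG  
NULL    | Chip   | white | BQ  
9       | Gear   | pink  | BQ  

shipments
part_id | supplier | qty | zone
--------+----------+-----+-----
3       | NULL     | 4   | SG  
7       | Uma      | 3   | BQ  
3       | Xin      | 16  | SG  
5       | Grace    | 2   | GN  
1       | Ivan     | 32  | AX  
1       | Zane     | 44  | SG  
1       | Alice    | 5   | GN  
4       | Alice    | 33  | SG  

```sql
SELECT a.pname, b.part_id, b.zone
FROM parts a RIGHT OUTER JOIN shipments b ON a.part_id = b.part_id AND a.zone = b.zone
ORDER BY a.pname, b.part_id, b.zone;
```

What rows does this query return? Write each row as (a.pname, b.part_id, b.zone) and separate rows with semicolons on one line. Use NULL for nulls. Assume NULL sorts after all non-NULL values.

(Sensor, 1, SG); (NULL, 1, AX); (NULL, 1, GN); (NULL, 3, SG); (NULL, 3, SG); (NULL, 4, SG); (NULL, 5, GN); (NULL, 7, BQ)

RIGHT JOIN keeps every row from `shipments`; unmatched rows get NULL for `parts`'s columns.
Matching on a.part_id = b.part_id AND a.zone = b.zone. A NULL in a compared column never satisfies the condition.
- a row (part_id=1, zone=SG): matches 1 b row(s) → 1 output row(s).
- a row (part_id=5, zone=AX): no match.
- a row (part_id=9, zone=AX): no match.
- a row (part_id=5, zone=SG): no match.
- a row (part_id=NULL, zone=BQ): no match.
- a row (part_id=9, zone=BQ): no match.
- plus 7 unmatched b row(s), each kept with NULL a columns.
After projecting and ordering:
a.pname | b.part_id | b.zone
Sensor | 1 | SG
NULL | 1 | AX
NULL | 1 | GN
NULL | 3 | SG
NULL | 3 | SG
NULL | 4 | SG
NULL | 5 | GN
NULL | 7 | BQ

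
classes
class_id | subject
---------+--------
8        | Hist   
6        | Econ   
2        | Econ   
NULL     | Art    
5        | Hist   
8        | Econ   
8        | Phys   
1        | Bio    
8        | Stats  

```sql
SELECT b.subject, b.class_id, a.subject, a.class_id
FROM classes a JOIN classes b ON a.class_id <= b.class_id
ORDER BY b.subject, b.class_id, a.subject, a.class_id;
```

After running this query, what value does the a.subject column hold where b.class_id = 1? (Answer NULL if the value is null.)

Bio

INNER JOIN keeps only pairs where the ON condition holds.
Matching on a.class_id <= b.class_id. A NULL in a compared column never satisfies the condition.
Matched pairs: 42.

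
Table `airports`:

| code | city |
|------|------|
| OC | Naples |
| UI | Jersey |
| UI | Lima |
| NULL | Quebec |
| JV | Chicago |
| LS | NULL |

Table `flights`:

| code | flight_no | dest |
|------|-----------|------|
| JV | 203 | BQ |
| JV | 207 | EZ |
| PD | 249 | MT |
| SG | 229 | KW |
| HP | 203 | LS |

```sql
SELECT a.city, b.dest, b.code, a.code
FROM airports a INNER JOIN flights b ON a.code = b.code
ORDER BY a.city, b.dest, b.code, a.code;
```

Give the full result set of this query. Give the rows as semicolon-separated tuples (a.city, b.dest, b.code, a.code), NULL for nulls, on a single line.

(Chicago, BQ, JV, JV); (Chicago, EZ, JV, JV)

INNER JOIN keeps only pairs where the ON condition holds.
Matching on a.code = b.code. A NULL in a compared column never satisfies the condition.
- a (code=OC) has no partner → excluded.
- a (code=UI) has no partner → excluded.
- a (code=UI) has no partner → excluded.
- a (code=NULL) has no partner → excluded.
- a (code=JV) pairs with 2 row(s) of b.
- a (code=LS) has no partner → excluded.
After projecting and ordering:
a.city | b.dest | b.code | a.code
Chicago | BQ | JV | JV
Chicago | EZ | JV | JV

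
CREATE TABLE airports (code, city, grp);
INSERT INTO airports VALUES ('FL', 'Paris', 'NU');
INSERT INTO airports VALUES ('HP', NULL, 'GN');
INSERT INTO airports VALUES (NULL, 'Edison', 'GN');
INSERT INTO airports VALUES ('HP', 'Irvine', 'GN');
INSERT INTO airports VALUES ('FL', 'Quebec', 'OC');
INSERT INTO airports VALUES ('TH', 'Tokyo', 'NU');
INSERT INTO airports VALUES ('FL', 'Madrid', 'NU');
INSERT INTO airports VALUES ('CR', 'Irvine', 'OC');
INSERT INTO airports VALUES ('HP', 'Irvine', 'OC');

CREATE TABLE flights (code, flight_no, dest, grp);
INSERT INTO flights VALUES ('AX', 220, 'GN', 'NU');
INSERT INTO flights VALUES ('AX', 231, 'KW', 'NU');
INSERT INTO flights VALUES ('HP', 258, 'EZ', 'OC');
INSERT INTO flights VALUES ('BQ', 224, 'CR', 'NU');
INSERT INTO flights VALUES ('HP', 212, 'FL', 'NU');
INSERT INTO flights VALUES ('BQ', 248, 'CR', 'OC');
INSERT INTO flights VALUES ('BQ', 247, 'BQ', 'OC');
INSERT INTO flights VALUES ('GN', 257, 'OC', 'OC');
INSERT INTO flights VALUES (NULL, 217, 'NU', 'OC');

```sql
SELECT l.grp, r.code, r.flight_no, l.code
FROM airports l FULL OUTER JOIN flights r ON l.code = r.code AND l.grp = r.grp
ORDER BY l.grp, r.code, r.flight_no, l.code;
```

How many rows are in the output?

17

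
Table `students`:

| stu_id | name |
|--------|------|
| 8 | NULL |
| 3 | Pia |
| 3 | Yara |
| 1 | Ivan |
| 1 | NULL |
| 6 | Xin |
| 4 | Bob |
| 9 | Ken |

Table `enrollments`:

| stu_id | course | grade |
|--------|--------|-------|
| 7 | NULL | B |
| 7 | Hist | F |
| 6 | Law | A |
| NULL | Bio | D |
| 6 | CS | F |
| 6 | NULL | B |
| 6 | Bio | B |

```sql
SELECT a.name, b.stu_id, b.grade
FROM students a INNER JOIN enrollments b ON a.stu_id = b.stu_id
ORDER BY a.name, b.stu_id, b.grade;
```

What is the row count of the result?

INNER JOIN keeps only pairs where the ON condition holds.
Matching on a.stu_id = b.stu_id. A NULL in a compared column never satisfies the condition.
Matched pairs: 4.
Total: 4 rows.

4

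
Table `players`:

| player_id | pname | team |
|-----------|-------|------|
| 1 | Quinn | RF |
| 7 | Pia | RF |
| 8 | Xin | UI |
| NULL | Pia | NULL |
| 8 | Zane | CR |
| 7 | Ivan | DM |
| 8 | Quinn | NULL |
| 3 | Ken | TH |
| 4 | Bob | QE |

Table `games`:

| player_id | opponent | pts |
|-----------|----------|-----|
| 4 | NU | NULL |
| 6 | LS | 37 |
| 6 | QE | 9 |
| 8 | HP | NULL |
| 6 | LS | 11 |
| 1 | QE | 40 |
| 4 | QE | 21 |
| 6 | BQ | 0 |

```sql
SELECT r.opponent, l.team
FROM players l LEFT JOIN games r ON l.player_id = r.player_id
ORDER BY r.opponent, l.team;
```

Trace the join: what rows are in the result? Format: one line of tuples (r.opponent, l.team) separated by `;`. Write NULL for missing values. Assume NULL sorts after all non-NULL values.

LEFT JOIN keeps every row from `players`; unmatched rows get NULL for `games`'s columns.
Matching on l.player_id = r.player_id. A NULL in a compared column never satisfies the condition.
- l (player_id=1) pairs with 1 row(s) of r.
- l (player_id=7) has no partner → padded with NULL.
- l (player_id=8) pairs with 1 row(s) of r.
- l (player_id=NULL) has no partner → padded with NULL.
- l (player_id=8) pairs with 1 row(s) of r.
- l (player_id=7) has no partner → padded with NULL.
- l (player_id=8) pairs with 1 row(s) of r.
- l (player_id=3) has no partner → padded with NULL.
- l (player_id=4) pairs with 2 row(s) of r.
After projecting and ordering:
r.opponent | l.team
HP | CR
HP | UI
HP | NULL
NU | QE
QE | QE
QE | RF
NULL | DM
NULL | RF
NULL | TH
NULL | NULL

(HP, CR); (HP, UI); (HP, NULL); (NU, QE); (QE, QE); (QE, RF); (NULL, DM); (NULL, RF); (NULL, TH); (NULL, NULL)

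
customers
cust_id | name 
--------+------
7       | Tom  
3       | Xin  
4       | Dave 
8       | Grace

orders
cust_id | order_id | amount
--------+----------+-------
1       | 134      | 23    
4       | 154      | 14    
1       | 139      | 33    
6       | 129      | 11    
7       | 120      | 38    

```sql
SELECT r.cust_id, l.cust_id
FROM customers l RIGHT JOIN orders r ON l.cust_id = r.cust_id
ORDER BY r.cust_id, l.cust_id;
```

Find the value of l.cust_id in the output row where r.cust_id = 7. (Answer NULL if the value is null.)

7

RIGHT JOIN keeps every row from `orders`; unmatched rows get NULL for `customers`'s columns.
Matching on l.cust_id = r.cust_id.
- l row (cust_id=7): matches 1 r row(s) → 1 output row(s).
- l row (cust_id=3): no match.
- l row (cust_id=4): matches 1 r row(s) → 1 output row(s).
- l row (cust_id=8): no match.
- 3 row(s) from r found no l partner → padded with NULL.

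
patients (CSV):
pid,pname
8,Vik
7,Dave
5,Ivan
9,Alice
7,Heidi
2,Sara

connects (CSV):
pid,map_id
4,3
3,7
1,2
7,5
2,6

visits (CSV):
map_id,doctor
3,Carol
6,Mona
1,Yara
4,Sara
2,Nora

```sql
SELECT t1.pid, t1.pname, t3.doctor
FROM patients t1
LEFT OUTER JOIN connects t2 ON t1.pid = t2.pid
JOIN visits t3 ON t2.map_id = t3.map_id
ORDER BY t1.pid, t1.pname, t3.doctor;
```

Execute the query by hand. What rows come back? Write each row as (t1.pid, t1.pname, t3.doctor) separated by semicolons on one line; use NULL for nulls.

(2, Sara, Mona)

Joins associate left-to-right: patients LEFT JOIN connects on pid gives 6 intermediate row(s).
Then INNER JOIN `visits t3` on map_id: keep only rows whose t2.map_id appears in t3.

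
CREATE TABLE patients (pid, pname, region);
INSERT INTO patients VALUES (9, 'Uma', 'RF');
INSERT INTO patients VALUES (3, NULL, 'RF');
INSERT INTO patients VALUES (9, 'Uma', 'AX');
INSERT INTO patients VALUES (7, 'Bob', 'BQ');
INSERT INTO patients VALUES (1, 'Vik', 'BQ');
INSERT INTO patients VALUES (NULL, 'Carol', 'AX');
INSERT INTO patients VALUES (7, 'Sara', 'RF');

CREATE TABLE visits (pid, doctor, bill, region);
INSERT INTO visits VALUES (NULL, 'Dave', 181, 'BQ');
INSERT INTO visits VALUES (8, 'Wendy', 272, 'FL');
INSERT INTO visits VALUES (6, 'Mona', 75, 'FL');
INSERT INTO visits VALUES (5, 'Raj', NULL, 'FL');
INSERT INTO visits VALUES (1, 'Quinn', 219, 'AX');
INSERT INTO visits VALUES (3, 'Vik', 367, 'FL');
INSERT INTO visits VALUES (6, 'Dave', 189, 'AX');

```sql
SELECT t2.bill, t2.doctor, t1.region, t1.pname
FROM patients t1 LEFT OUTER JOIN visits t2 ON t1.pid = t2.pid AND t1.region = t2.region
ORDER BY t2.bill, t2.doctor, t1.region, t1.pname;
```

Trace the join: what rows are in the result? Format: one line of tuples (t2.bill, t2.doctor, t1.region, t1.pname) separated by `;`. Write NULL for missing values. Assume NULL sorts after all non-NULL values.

(NULL, NULL, AX, Carol); (NULL, NULL, AX, Uma); (NULL, NULL, BQ, Bob); (NULL, NULL, BQ, Vik); (NULL, NULL, RF, Sara); (NULL, NULL, RF, Uma); (NULL, NULL, RF, NULL)

LEFT JOIN keeps every row from `patients`; unmatched rows get NULL for `visits`'s columns.
Matching on t1.pid = t2.pid AND t1.region = t2.region. A NULL in a compared column never satisfies the condition.
Matched pairs: 0; unmatched t1 rows kept: 7.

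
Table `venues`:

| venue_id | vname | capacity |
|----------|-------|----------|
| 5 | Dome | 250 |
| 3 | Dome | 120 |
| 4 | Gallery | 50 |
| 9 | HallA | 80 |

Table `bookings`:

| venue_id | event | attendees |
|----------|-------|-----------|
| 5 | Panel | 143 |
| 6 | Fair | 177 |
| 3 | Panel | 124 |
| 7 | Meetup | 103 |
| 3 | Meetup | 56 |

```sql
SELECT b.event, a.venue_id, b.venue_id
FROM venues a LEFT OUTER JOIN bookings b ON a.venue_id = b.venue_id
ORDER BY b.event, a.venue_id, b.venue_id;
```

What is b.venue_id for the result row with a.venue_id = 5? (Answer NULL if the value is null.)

LEFT JOIN keeps every row from `venues`; unmatched rows get NULL for `bookings`'s columns.
Matching on a.venue_id = b.venue_id.
Matched pairs: 3; unmatched a rows kept: 2.

5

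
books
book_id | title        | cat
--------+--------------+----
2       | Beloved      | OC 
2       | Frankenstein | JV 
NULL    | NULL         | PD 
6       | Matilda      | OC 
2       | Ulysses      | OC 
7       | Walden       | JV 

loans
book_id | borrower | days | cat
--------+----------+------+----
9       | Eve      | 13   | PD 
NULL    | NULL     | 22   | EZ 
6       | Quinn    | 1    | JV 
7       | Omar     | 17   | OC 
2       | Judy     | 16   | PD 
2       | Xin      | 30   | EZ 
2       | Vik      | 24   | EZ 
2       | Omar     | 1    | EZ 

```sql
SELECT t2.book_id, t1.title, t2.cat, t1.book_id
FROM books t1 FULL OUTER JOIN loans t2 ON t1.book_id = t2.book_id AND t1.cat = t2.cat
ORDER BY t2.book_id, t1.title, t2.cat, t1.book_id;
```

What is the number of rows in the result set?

14

FULL OUTER JOIN keeps every row from both sides; unmatched rows get NULL for the other side's columns.
Matching on t1.book_id = t2.book_id AND t1.cat = t2.cat. A NULL in a compared column never satisfies the condition.
- t1 row (book_id=2, cat=OC): no match → kept, t2 columns NULL.
- t1 row (book_id=2, cat=JV): no match → kept, t2 columns NULL.
- t1 row (book_id=NULL, cat=PD): no match → kept, t2 columns NULL.
- t1 row (book_id=6, cat=OC): no match → kept, t2 columns NULL.
- t1 row (book_id=2, cat=OC): no match → kept, t2 columns NULL.
- t1 row (book_id=7, cat=JV): no match → kept, t2 columns NULL.
- 8 row(s) from t2 found no t1 partner → padded with NULL.
Total: 0 matched + 14 padded = 14 rows.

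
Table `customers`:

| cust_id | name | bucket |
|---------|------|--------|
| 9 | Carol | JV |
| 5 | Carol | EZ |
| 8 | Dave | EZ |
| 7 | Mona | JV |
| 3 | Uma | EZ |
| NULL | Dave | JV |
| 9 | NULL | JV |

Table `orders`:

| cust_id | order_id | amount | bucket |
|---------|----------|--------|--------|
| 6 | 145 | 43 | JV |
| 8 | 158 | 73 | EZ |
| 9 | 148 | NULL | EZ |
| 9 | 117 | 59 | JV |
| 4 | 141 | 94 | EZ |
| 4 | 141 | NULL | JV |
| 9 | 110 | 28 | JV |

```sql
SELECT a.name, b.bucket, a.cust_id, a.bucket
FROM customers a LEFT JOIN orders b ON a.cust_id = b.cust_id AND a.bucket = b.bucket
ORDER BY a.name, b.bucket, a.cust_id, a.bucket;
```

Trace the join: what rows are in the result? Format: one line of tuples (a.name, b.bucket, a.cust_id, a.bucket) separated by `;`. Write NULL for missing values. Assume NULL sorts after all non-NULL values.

(Carol, JV, 9, JV); (Carol, JV, 9, JV); (Carol, NULL, 5, EZ); (Dave, EZ, 8, EZ); (Dave, NULL, NULL, JV); (Mona, NULL, 7, JV); (Uma, NULL, 3, EZ); (NULL, JV, 9, JV); (NULL, JV, 9, JV)

LEFT JOIN keeps every row from `customers`; unmatched rows get NULL for `orders`'s columns.
Matching on a.cust_id = b.cust_id AND a.bucket = b.bucket. A NULL in a compared column never satisfies the condition.
- a[0] cust_id=9, bucket=JV → 2 match(es) in b → 2 row(s).
- a[1] cust_id=5, bucket=EZ → no match; kept with NULLs on the b side.
- a[2] cust_id=8, bucket=EZ → 1 match(es) in b → 1 row(s).
- a[3] cust_id=7, bucket=JV → no match; kept with NULLs on the b side.
- a[4] cust_id=3, bucket=EZ → no match; kept with NULLs on the b side.
- a[5] cust_id=NULL, bucket=JV → no match; kept with NULLs on the b side.
- a[6] cust_id=9, bucket=JV → 2 match(es) in b → 2 row(s).
After projecting and ordering:
a.name | b.bucket | a.cust_id | a.bucket
Carol | JV | 9 | JV
Carol | JV | 9 | JV
Carol | NULL | 5 | EZ
Dave | EZ | 8 | EZ
Dave | NULL | NULL | JV
Mona | NULL | 7 | JV
Uma | NULL | 3 | EZ
NULL | JV | 9 | JV
NULL | JV | 9 | JV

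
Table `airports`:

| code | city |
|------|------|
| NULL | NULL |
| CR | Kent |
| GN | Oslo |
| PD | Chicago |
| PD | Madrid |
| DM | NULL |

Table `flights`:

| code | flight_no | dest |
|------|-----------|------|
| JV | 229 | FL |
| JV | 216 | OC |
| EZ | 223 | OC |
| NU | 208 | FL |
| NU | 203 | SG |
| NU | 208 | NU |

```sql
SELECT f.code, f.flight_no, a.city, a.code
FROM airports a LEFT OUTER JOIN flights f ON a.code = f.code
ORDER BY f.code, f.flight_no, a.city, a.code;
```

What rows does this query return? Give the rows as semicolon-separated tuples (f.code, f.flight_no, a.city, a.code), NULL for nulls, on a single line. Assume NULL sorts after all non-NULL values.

(NULL, NULL, Chicago, PD); (NULL, NULL, Kent, CR); (NULL, NULL, Madrid, PD); (NULL, NULL, Oslo, GN); (NULL, NULL, NULL, DM); (NULL, NULL, NULL, NULL)

LEFT JOIN keeps every row from `airports`; unmatched rows get NULL for `flights`'s columns.
Matching on a.code = f.code. A NULL in a compared column never satisfies the condition.
- a (code=NULL) has no partner → padded with NULL.
- a (code=CR) has no partner → padded with NULL.
- a (code=GN) has no partner → padded with NULL.
- a (code=PD) has no partner → padded with NULL.
- a (code=PD) has no partner → padded with NULL.
- a (code=DM) has no partner → padded with NULL.
After projecting and ordering:
f.code | f.flight_no | a.city | a.code
NULL | NULL | Chicago | PD
NULL | NULL | Kent | CR
NULL | NULL | Madrid | PD
NULL | NULL | Oslo | GN
NULL | NULL | NULL | DM
NULL | NULL | NULL | NULL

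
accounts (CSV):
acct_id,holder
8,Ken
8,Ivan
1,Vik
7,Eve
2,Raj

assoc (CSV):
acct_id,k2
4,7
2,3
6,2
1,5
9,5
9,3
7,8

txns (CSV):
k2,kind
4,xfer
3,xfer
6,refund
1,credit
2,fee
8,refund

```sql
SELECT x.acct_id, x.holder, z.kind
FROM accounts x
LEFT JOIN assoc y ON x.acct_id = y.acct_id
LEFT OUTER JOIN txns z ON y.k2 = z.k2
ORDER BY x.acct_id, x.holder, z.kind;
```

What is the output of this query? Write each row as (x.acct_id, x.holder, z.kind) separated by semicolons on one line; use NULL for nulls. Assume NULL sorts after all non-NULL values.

(1, Vik, NULL); (2, Raj, xfer); (7, Eve, refund); (8, Ivan, NULL); (8, Ken, NULL)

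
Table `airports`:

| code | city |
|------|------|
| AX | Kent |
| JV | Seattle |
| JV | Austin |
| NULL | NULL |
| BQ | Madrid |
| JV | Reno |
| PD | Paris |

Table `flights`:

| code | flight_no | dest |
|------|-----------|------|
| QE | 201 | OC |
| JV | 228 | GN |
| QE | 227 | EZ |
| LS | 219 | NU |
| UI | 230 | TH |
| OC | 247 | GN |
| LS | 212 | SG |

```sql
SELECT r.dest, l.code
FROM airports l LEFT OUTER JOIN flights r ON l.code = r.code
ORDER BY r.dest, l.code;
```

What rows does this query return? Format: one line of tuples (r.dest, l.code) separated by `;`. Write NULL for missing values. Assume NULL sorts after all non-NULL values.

LEFT JOIN keeps every row from `airports`; unmatched rows get NULL for `flights`'s columns.
Matching on l.code = r.code. A NULL in a compared column never satisfies the condition.
- code=AX: no r row matches, row kept with r columns NULL.
- code=JV: 1 matching r row(s), so 1 row(s) emitted.
- code=JV: 1 matching r row(s), so 1 row(s) emitted.
- code=NULL: no r row matches, row kept with r columns NULL.
- code=BQ: no r row matches, row kept with r columns NULL.
- code=JV: 1 matching r row(s), so 1 row(s) emitted.
- code=PD: no r row matches, row kept with r columns NULL.
After projecting and ordering:
r.dest | l.code
GN | JV
GN | JV
GN | JV
NULL | AX
NULL | BQ
NULL | PD
NULL | NULL

(GN, JV); (GN, JV); (GN, JV); (NULL, AX); (NULL, BQ); (NULL, PD); (NULL, NULL)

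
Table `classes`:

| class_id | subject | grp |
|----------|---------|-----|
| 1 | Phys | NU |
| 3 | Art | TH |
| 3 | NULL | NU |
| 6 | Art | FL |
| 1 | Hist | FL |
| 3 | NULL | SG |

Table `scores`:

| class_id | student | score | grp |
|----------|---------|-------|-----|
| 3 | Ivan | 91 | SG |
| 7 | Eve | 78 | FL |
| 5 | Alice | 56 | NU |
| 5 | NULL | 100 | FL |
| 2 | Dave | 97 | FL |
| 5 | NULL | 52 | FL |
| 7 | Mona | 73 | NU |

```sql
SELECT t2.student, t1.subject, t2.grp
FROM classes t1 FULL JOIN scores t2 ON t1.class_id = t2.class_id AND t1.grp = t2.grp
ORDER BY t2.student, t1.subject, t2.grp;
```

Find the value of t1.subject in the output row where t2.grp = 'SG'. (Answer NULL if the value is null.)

FULL OUTER JOIN keeps every row from both sides; unmatched rows get NULL for the other side's columns.
Matching on t1.class_id = t2.class_id AND t1.grp = t2.grp.
- t1 (class_id=1, grp=NU) has no partner → padded with NULL.
- t1 (class_id=3, grp=TH) has no partner → padded with NULL.
- t1 (class_id=3, grp=NU) has no partner → padded with NULL.
- t1 (class_id=6, grp=FL) has no partner → padded with NULL.
- t1 (class_id=1, grp=FL) has no partner → padded with NULL.
- t1 (class_id=3, grp=SG) pairs with 1 row(s) of t2.
- 6 t2 row(s) had no t1 match → kept, t1 columns NULL.

NULL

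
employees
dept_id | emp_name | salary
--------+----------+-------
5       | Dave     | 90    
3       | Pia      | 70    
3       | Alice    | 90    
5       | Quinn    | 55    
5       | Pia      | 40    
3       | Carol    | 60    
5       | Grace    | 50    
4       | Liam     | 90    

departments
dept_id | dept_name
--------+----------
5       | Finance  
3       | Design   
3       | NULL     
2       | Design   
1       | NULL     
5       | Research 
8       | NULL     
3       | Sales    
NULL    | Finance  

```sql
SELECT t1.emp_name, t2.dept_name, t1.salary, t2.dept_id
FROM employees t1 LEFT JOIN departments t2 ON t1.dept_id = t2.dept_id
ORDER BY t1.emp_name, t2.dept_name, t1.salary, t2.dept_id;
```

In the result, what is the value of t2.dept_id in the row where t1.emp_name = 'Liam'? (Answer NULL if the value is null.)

NULL

LEFT JOIN keeps every row from `employees`; unmatched rows get NULL for `departments`'s columns.
Matching on t1.dept_id = t2.dept_id. A NULL in a compared column never satisfies the condition.
- t1 row (dept_id=5): matches 2 t2 row(s) → 2 output row(s).
- t1 row (dept_id=3): matches 3 t2 row(s) → 3 output row(s).
- t1 row (dept_id=3): matches 3 t2 row(s) → 3 output row(s).
- t1 row (dept_id=5): matches 2 t2 row(s) → 2 output row(s).
- t1 row (dept_id=5): matches 2 t2 row(s) → 2 output row(s).
- t1 row (dept_id=3): matches 3 t2 row(s) → 3 output row(s).
- t1 row (dept_id=5): matches 2 t2 row(s) → 2 output row(s).
- t1 row (dept_id=4): no match → kept, t2 columns NULL.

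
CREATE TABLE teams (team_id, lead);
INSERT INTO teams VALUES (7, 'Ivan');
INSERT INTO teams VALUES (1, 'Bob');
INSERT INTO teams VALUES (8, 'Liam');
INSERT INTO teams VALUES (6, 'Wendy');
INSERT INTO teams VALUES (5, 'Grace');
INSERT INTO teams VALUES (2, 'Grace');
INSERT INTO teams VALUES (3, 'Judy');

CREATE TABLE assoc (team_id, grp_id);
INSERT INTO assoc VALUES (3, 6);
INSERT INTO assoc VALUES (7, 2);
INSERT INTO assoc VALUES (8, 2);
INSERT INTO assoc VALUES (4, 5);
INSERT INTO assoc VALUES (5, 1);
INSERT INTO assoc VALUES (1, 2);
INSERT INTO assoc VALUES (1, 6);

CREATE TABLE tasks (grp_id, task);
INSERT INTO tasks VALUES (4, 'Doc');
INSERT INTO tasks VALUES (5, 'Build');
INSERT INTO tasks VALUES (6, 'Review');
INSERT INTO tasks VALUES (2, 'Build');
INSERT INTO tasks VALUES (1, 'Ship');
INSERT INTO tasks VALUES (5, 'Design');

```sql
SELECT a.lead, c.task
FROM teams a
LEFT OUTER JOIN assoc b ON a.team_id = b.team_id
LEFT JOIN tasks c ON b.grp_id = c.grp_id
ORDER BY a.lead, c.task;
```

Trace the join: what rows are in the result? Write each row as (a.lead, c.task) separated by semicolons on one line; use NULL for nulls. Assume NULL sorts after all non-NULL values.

(Bob, Build); (Bob, Review); (Grace, Ship); (Grace, NULL); (Ivan, Build); (Judy, Review); (Liam, Build); (Wendy, NULL)

Step 1 — a LEFT JOIN b on team_id → 8 row(s).
Then LEFT JOIN `tasks c` on grp_id: each of those 8 rows is kept; rows whose b.grp_id has no match in c get NULL for c's columns.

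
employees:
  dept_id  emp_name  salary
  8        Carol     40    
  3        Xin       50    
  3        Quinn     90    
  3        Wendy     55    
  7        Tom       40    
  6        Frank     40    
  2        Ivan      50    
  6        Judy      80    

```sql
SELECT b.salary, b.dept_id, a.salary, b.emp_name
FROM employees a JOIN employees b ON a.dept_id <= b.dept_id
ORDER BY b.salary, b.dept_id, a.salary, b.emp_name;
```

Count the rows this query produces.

INNER JOIN keeps only pairs where the ON condition holds.
Matching on a.dept_id <= b.dept_id.
Matched pairs: 40.
Total: 40 rows.

40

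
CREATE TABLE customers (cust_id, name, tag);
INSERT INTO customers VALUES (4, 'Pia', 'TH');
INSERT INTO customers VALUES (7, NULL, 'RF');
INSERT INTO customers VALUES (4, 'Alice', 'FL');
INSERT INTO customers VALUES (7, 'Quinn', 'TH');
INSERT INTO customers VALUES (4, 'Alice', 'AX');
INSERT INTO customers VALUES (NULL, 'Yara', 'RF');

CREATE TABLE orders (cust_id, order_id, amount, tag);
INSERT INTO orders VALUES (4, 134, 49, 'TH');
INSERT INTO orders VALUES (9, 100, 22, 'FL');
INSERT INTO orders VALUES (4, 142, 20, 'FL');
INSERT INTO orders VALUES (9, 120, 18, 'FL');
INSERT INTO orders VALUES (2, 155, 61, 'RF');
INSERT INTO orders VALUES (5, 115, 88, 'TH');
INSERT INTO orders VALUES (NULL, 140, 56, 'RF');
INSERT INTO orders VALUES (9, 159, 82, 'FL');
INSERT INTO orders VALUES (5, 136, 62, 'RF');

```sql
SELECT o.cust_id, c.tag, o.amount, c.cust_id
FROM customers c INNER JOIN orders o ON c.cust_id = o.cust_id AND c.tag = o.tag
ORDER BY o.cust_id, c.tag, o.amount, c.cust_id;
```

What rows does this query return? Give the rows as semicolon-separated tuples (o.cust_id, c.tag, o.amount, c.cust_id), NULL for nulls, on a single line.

(4, FL, 20, 4); (4, TH, 49, 4)

INNER JOIN keeps only pairs where the ON condition holds.
Matching on c.cust_id = o.cust_id AND c.tag = o.tag. A NULL in a compared column never satisfies the condition.
- cust_id=4, tag=TH: 1 matching o row(s), so 1 row(s) emitted.
- cust_id=7, tag=RF: no matching o row, dropped.
- cust_id=4, tag=FL: 1 matching o row(s), so 1 row(s) emitted.
- cust_id=7, tag=TH: no matching o row, dropped.
- cust_id=4, tag=AX: no matching o row, dropped.
- cust_id=NULL, tag=RF: no matching o row, dropped.
After projecting and ordering:
o.cust_id | c.tag | o.amount | c.cust_id
4 | FL | 20 | 4
4 | TH | 49 | 4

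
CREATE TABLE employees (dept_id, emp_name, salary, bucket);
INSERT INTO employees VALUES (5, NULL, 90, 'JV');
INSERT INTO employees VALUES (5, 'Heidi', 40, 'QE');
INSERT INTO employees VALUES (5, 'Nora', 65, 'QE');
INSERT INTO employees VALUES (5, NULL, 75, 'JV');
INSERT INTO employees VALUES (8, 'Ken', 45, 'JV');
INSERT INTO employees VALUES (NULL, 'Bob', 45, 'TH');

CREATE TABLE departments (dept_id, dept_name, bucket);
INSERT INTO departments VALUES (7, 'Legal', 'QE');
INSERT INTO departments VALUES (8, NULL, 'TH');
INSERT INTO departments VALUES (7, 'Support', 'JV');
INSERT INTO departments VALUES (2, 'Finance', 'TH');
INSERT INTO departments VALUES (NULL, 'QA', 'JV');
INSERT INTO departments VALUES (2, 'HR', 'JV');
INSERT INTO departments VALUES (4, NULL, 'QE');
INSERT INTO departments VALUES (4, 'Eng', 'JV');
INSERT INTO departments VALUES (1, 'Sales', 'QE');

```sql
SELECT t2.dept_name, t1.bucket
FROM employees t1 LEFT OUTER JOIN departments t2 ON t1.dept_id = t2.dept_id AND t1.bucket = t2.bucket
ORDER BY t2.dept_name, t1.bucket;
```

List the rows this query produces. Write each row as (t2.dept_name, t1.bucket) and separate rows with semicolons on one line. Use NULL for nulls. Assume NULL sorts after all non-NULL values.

(NULL, JV); (NULL, JV); (NULL, JV); (NULL, QE); (NULL, QE); (NULL, TH)

LEFT JOIN keeps every row from `employees`; unmatched rows get NULL for `departments`'s columns.
Matching on t1.dept_id = t2.dept_id AND t1.bucket = t2.bucket. A NULL in a compared column never satisfies the condition.
Matched pairs: 0; unmatched t1 rows kept: 6.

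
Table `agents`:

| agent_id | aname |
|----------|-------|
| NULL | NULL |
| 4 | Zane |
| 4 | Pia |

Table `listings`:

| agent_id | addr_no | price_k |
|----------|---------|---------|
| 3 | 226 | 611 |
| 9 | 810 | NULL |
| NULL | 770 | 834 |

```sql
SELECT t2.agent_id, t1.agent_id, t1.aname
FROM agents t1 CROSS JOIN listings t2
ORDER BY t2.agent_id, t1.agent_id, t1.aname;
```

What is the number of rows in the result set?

9

CROSS JOIN pairs every row of `agents` with every row of `listings`: 3 × 3 = 9 rows.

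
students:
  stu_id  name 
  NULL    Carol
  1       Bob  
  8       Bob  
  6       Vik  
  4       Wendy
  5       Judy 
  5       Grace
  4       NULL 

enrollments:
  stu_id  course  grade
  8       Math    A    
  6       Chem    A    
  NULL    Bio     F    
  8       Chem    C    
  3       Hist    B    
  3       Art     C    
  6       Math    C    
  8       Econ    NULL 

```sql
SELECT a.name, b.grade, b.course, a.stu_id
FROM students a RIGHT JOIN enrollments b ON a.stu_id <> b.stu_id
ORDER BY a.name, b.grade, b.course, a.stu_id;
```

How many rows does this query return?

45

RIGHT JOIN keeps every row from `enrollments`; unmatched rows get NULL for `students`'s columns.
Matching on a.stu_id <> b.stu_id. A NULL in a compared column never satisfies the condition.
- a[0] stu_id=NULL → no match.
- a[1] stu_id=1 → 7 match(es) in b → 7 row(s).
- a[2] stu_id=8 → 4 match(es) in b → 4 row(s).
- a[3] stu_id=6 → 5 match(es) in b → 5 row(s).
- a[4] stu_id=4 → 7 match(es) in b → 7 row(s).
- a[5] stu_id=5 → 7 match(es) in b → 7 row(s).
- a[6] stu_id=5 → 7 match(es) in b → 7 row(s).
- a[7] stu_id=4 → 7 match(es) in b → 7 row(s).
- 1 row(s) from b found no a partner → padded with NULL.
Total: 44 matched + 1 padded = 45 rows.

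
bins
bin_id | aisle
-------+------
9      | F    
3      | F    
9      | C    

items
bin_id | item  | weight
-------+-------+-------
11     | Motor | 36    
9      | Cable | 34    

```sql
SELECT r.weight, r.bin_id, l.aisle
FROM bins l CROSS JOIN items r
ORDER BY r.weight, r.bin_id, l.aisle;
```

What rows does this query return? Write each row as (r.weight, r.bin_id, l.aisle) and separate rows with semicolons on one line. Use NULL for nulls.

(34, 9, C); (34, 9, F); (34, 9, F); (36, 11, C); (36, 11, F); (36, 11, F)

CROSS JOIN pairs every row of `bins` with every row of `items`: 3 × 2 = 6 rows.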